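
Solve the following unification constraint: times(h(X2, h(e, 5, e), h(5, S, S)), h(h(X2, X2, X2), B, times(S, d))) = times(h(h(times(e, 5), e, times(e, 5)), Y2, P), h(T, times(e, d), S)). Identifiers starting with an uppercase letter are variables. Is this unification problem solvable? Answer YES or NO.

Decompose times/2: h(X2, h(e, 5, e), h(5, S, S)) = h(h(times(e, 5), e, times(e, 5)), Y2, P),  h(h(X2, X2, X2), B, times(S, d)) = h(T, times(e, d), S).
Decompose h/3: X2 = h(times(e, 5), e, times(e, 5)),  h(e, 5, e) = Y2,  h(5, S, S) = P.
Bind X2 := h(times(e, 5), e, times(e, 5)); substituting into the one remaining equation that mentions X2 gives: h(h(h(times(e, 5), e, times(e, 5)), h(times(e, 5), e, times(e, 5)), h(times(e, 5), e, times(e, 5))), B, times(S, d)) = h(T, times(e, d), S).
Bind Y2 := h(e, 5, e); no other remaining equation mentions Y2.
Bind P := h(5, S, S); no other remaining equation mentions P.
Decompose h/3: h(h(times(e, 5), e, times(e, 5)), h(times(e, 5), e, times(e, 5)), h(times(e, 5), e, times(e, 5))) = T,  B = times(e, d),  times(S, d) = S.
Bind T := h(h(times(e, 5), e, times(e, 5)), h(times(e, 5), e, times(e, 5)), h(times(e, 5), e, times(e, 5))); no other remaining equation mentions T.
Bind B := times(e, d); no other remaining equation mentions B.
Occurs check fails: S occurs in times(S, d); the equation S = times(S, d) has no finite solution.

NO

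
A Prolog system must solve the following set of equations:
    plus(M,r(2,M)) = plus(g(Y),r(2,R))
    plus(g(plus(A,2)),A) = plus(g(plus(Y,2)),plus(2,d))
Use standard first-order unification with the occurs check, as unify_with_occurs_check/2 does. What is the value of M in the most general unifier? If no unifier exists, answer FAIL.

Decompose plus/2: M = g(Y),  r(2,M) = r(2,R).
Bind M := g(Y); substituting into the one remaining equation that mentions M gives: r(2,g(Y)) = r(2,R).
Decompose r/2: 2 = 2,  g(Y) = R.
Delete trivial equation 2 = 2.
Bind R := g(Y); no other remaining equation mentions R.
Decompose plus/2: g(plus(A,2)) = g(plus(Y,2)),  A = plus(2,d).
Decompose g/1: plus(A,2) = plus(Y,2).
Decompose plus/2: A = Y,  2 = 2.
Bind A := Y; substituting into the one remaining equation that mentions A gives: Y = plus(2,d).
Delete trivial equation 2 = 2.
Bind Y := plus(2,d). Substituting into the earlier bindings gives M := g(plus(2,d)), R := g(plus(2,d)), A := plus(2,d).
MGU = { M ↦ g(plus(2,d)), R ↦ g(plus(2,d)), A ↦ plus(2,d), Y ↦ plus(2,d) }, so M ↦ g(plus(2,d)).

g(plus(2,d))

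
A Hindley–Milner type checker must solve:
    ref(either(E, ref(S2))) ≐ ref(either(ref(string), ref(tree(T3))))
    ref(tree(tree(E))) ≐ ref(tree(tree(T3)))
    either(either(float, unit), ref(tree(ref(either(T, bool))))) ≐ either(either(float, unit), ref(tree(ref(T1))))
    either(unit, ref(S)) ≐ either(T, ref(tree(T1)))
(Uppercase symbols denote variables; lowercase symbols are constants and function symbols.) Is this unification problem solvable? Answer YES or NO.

Decompose ref/1: either(E, ref(S2)) ≐ either(ref(string), ref(tree(T3))).
Decompose either/2: E ≐ ref(string),  ref(S2) ≐ ref(tree(T3)).
Bind E := ref(string); substituting into the one remaining equation that mentions E gives: ref(tree(tree(ref(string)))) ≐ ref(tree(tree(T3))).
Decompose ref/1: S2 ≐ tree(T3).
Bind S2 := tree(T3); no other remaining equation mentions S2.
Decompose ref/1: tree(tree(ref(string))) ≐ tree(tree(T3)).
Decompose tree/1: tree(ref(string)) ≐ tree(T3).
Decompose tree/1: ref(string) ≐ T3.
Bind T3 := ref(string); no other remaining equation mentions T3. Substituting into the earlier binding gives S2 := tree(ref(string)).
Decompose either/2: either(float, unit) ≐ either(float, unit),  ref(tree(ref(either(T, bool)))) ≐ ref(tree(ref(T1))).
Delete trivial equation either(float, unit) ≐ either(float, unit).
Decompose ref/1: tree(ref(either(T, bool))) ≐ tree(ref(T1)).
Decompose tree/1: ref(either(T, bool)) ≐ ref(T1).
Decompose ref/1: either(T, bool) ≐ T1.
Bind T1 := either(T, bool); substituting into the remaining equation gives: either(unit, ref(S)) ≐ either(T, ref(tree(either(T, bool)))).
Decompose either/2: unit ≐ T,  ref(S) ≐ ref(tree(either(T, bool))).
Bind T := unit; substituting into the remaining equation gives: ref(S) ≐ ref(tree(either(unit, bool))). Substituting into the earlier binding gives T1 := either(unit, bool).
Decompose ref/1: S ≐ tree(either(unit, bool)).
Bind S := tree(either(unit, bool)).
No equations remain and no clash or occurs-check failure arose, so a unifier exists.

YES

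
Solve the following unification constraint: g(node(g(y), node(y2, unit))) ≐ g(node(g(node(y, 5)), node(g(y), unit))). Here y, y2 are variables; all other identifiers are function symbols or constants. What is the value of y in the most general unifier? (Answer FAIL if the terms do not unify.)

Decompose g/1: node(g(y), node(y2, unit)) ≐ node(g(node(y, 5)), node(g(y), unit)).
Decompose node/2: g(y) ≐ g(node(y, 5)),  node(y2, unit) ≐ node(g(y), unit).
Decompose g/1: y ≐ node(y, 5).
Occurs check fails: y occurs in node(y, 5); the equation y ≐ node(y, 5) has no finite solution.

FAIL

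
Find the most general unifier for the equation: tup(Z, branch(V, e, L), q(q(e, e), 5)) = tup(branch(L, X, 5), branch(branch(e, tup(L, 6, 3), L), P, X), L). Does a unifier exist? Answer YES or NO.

YES

Decompose tup/3: Z = branch(L, X, 5),  branch(V, e, L) = branch(branch(e, tup(L, 6, 3), L), P, X),  q(q(e, e), 5) = L.
Bind Z := branch(L, X, 5); no other remaining equation mentions Z.
Decompose branch/3: V = branch(e, tup(L, 6, 3), L),  e = P,  L = X.
Bind V := branch(e, tup(L, 6, 3), L); no other remaining equation mentions V.
Bind P := e; no other remaining equation mentions P.
Bind L := X; substituting into the remaining equation gives: q(q(e, e), 5) = X. Substituting into the earlier bindings gives Z := branch(X, X, 5), V := branch(e, tup(X, 6, 3), X).
Bind X := q(q(e, e), 5). Substituting into the earlier bindings gives Z := branch(q(q(e, e), 5), q(q(e, e), 5), 5), V := branch(e, tup(q(q(e, e), 5), 6, 3), q(q(e, e), 5)), L := q(q(e, e), 5).
No equations remain and no clash or occurs-check failure arose, so a unifier exists.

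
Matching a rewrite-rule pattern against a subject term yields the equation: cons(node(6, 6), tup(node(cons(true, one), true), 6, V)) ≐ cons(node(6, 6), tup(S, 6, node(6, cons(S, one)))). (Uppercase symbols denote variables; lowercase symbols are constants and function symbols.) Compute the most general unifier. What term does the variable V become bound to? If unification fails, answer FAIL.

Decompose cons/2: node(6, 6) ≐ node(6, 6),  tup(node(cons(true, one), true), 6, V) ≐ tup(S, 6, node(6, cons(S, one))).
Delete trivial equation node(6, 6) ≐ node(6, 6).
Decompose tup/3: node(cons(true, one), true) ≐ S,  6 ≐ 6,  V ≐ node(6, cons(S, one)).
Bind S := node(cons(true, one), true); substituting into the one remaining equation that mentions S gives: V ≐ node(6, cons(node(cons(true, one), true), one)).
Delete trivial equation 6 ≐ 6.
Bind V := node(6, cons(node(cons(true, one), true), one)).
MGU = { S ↦ node(cons(true, one), true), V ↦ node(6, cons(node(cons(true, one), true), one)) }, so V ↦ node(6, cons(node(cons(true, one), true), one)).

node(6, cons(node(cons(true, one), true), one))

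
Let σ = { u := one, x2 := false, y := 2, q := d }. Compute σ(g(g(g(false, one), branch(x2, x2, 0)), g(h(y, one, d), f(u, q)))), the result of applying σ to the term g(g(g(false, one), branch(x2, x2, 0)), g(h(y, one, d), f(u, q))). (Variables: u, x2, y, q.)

g(g(g(false, one), branch(false, false, 0)), g(h(2, one, d), f(one, d)))

Replace each occurrence of u with one.
Replace each occurrence of x2 with false.
Replace each occurrence of y with 2.
Replace each occurrence of q with d.
Result: g(g(g(false, one), branch(false, false, 0)), g(h(2, one, d), f(one, d))).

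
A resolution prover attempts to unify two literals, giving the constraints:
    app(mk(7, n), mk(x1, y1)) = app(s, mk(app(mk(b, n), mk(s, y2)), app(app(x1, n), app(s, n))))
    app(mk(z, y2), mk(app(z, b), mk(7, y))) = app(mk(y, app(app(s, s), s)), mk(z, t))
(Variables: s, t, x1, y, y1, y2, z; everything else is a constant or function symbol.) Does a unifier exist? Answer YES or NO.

Decompose app/2: mk(7, n) = s,  mk(x1, y1) = mk(app(mk(b, n), mk(s, y2)), app(app(x1, n), app(s, n))).
Bind s := mk(7, n); substituting into the remaining equations gives: mk(x1, y1) = mk(app(mk(b, n), mk(mk(7, n), y2)), app(app(x1, n), app(mk(7, n), n))),  app(mk(z, y2), mk(app(z, b), mk(7, y))) = app(mk(y, app(app(mk(7, n), mk(7, n)), mk(7, n))), mk(z, t)).
Decompose mk/2: x1 = app(mk(b, n), mk(mk(7, n), y2)),  y1 = app(app(x1, n), app(mk(7, n), n)).
Bind x1 := app(mk(b, n), mk(mk(7, n), y2)); substituting into the one remaining equation that mentions x1 gives: y1 = app(app(app(mk(b, n), mk(mk(7, n), y2)), n), app(mk(7, n), n)).
Bind y1 := app(app(app(mk(b, n), mk(mk(7, n), y2)), n), app(mk(7, n), n)); no other remaining equation mentions y1.
Decompose app/2: mk(z, y2) = mk(y, app(app(mk(7, n), mk(7, n)), mk(7, n))),  mk(app(z, b), mk(7, y)) = mk(z, t).
Decompose mk/2: z = y,  y2 = app(app(mk(7, n), mk(7, n)), mk(7, n)).
Bind z := y; substituting into the one remaining equation that mentions z gives: mk(app(y, b), mk(7, y)) = mk(y, t).
Bind y2 := app(app(mk(7, n), mk(7, n)), mk(7, n)); no other remaining equation mentions y2. Substituting into the earlier bindings gives x1 := app(mk(b, n), mk(mk(7, n), app(app(mk(7, n), mk(7, n)), mk(7, n)))), y1 := app(app(app(mk(b, n), mk(mk(7, n), app(app(mk(7, n), mk(7, n)), mk(7, n)))), n), app(mk(7, n), n)).
Decompose mk/2: app(y, b) = y,  mk(7, y) = t.
Occurs check fails: y occurs in app(y, b); the equation y = app(y, b) has no finite solution.

NO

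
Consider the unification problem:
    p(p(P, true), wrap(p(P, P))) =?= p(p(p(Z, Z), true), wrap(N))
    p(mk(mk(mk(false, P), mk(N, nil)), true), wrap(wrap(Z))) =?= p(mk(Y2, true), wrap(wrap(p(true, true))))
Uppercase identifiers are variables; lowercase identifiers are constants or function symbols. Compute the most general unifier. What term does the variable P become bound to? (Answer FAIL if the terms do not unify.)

Decompose p/2: p(P, true) =?= p(p(Z, Z), true),  wrap(p(P, P)) =?= wrap(N).
Decompose p/2: P =?= p(Z, Z),  true =?= true.
Bind P := p(Z, Z); substituting into the 2 remaining equations that mention P gives: wrap(p(p(Z, Z), p(Z, Z))) =?= wrap(N),  p(mk(mk(mk(false, p(Z, Z)), mk(N, nil)), true), wrap(wrap(Z))) =?= p(mk(Y2, true), wrap(wrap(p(true, true)))).
Delete trivial equation true =?= true.
Decompose wrap/1: p(p(Z, Z), p(Z, Z)) =?= N.
Bind N := p(p(Z, Z), p(Z, Z)); substituting into the remaining equation gives: p(mk(mk(mk(false, p(Z, Z)), mk(p(p(Z, Z), p(Z, Z)), nil)), true), wrap(wrap(Z))) =?= p(mk(Y2, true), wrap(wrap(p(true, true)))).
Decompose p/2: mk(mk(mk(false, p(Z, Z)), mk(p(p(Z, Z), p(Z, Z)), nil)), true) =?= mk(Y2, true),  wrap(wrap(Z)) =?= wrap(wrap(p(true, true))).
Decompose mk/2: mk(mk(false, p(Z, Z)), mk(p(p(Z, Z), p(Z, Z)), nil)) =?= Y2,  true =?= true.
Bind Y2 := mk(mk(false, p(Z, Z)), mk(p(p(Z, Z), p(Z, Z)), nil)); no other remaining equation mentions Y2.
Delete trivial equation true =?= true.
Decompose wrap/1: wrap(Z) =?= wrap(p(true, true)).
Decompose wrap/1: Z =?= p(true, true).
Bind Z := p(true, true). Substituting into the earlier bindings gives P := p(p(true, true), p(true, true)), N := p(p(p(true, true), p(true, true)), p(p(true, true), p(true, true))), Y2 := mk(mk(false, p(p(true, true), p(true, true))), mk(p(p(p(true, true), p(true, true)), p(p(true, true), p(true, true))), nil)).
MGU = { P := p(p(true, true), p(true, true)), N := p(p(p(true, true), p(true, true)), p(p(true, true), p(true, true))), Y2 := mk(mk(false, p(p(true, true), p(true, true))), mk(p(p(p(true, true), p(true, true)), p(p(true, true), p(true, true))), nil)), Z := p(true, true) }, so P := p(p(true, true), p(true, true)).

p(p(true, true), p(true, true))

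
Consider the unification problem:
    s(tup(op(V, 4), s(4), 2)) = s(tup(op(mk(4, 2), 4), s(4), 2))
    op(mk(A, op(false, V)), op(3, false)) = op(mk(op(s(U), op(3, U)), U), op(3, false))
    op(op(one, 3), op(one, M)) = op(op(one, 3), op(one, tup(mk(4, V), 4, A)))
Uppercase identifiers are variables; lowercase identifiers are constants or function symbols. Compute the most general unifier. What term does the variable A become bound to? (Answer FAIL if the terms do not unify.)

Decompose s/1: tup(op(V, 4), s(4), 2) = tup(op(mk(4, 2), 4), s(4), 2).
Decompose tup/3: op(V, 4) = op(mk(4, 2), 4),  s(4) = s(4),  2 = 2.
Decompose op/2: V = mk(4, 2),  4 = 4.
Bind V := mk(4, 2); substituting into the 2 remaining equations that mention V gives: op(mk(A, op(false, mk(4, 2))), op(3, false)) = op(mk(op(s(U), op(3, U)), U), op(3, false)),  op(op(one, 3), op(one, M)) = op(op(one, 3), op(one, tup(mk(4, mk(4, 2)), 4, A))).
Delete trivial equation 4 = 4.
Delete trivial equation s(4) = s(4).
Delete trivial equation 2 = 2.
Decompose op/2: mk(A, op(false, mk(4, 2))) = mk(op(s(U), op(3, U)), U),  op(3, false) = op(3, false).
Decompose mk/2: A = op(s(U), op(3, U)),  op(false, mk(4, 2)) = U.
Bind A := op(s(U), op(3, U)); substituting into the one remaining equation that mentions A gives: op(op(one, 3), op(one, M)) = op(op(one, 3), op(one, tup(mk(4, mk(4, 2)), 4, op(s(U), op(3, U))))).
Bind U := op(false, mk(4, 2)); substituting into the one remaining equation that mentions U gives: op(op(one, 3), op(one, M)) = op(op(one, 3), op(one, tup(mk(4, mk(4, 2)), 4, op(s(op(false, mk(4, 2))), op(3, op(false, mk(4, 2))))))). Substituting into the earlier binding gives A := op(s(op(false, mk(4, 2))), op(3, op(false, mk(4, 2)))).
Delete trivial equation op(3, false) = op(3, false).
Decompose op/2: op(one, 3) = op(one, 3),  op(one, M) = op(one, tup(mk(4, mk(4, 2)), 4, op(s(op(false, mk(4, 2))), op(3, op(false, mk(4, 2)))))).
Delete trivial equation op(one, 3) = op(one, 3).
Decompose op/2: one = one,  M = tup(mk(4, mk(4, 2)), 4, op(s(op(false, mk(4, 2))), op(3, op(false, mk(4, 2))))).
Delete trivial equation one = one.
Bind M := tup(mk(4, mk(4, 2)), 4, op(s(op(false, mk(4, 2))), op(3, op(false, mk(4, 2))))).
MGU = { V -> mk(4, 2), A -> op(s(op(false, mk(4, 2))), op(3, op(false, mk(4, 2)))), U -> op(false, mk(4, 2)), M -> tup(mk(4, mk(4, 2)), 4, op(s(op(false, mk(4, 2))), op(3, op(false, mk(4, 2))))) }, so A -> op(s(op(false, mk(4, 2))), op(3, op(false, mk(4, 2)))).

op(s(op(false, mk(4, 2))), op(3, op(false, mk(4, 2))))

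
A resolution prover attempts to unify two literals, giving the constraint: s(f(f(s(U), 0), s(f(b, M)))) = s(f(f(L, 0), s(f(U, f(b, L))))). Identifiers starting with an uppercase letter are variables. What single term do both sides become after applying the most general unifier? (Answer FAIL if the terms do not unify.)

Decompose s/1: f(f(s(U), 0), s(f(b, M))) = f(f(L, 0), s(f(U, f(b, L)))).
Decompose f/2: f(s(U), 0) = f(L, 0),  s(f(b, M)) = s(f(U, f(b, L))).
Decompose f/2: s(U) = L,  0 = 0.
Bind L := s(U); substituting into the one remaining equation that mentions L gives: s(f(b, M)) = s(f(U, f(b, s(U)))).
Delete trivial equation 0 = 0.
Decompose s/1: f(b, M) = f(U, f(b, s(U))).
Decompose f/2: b = U,  M = f(b, s(U)).
Bind U := b; substituting into the remaining equation gives: M = f(b, s(b)). Substituting into the earlier binding gives L := s(b).
Bind M := f(b, s(b)).
Applying the MGU to either side gives s(f(f(s(b), 0), s(f(b, f(b, s(b)))))).

s(f(f(s(b), 0), s(f(b, f(b, s(b))))))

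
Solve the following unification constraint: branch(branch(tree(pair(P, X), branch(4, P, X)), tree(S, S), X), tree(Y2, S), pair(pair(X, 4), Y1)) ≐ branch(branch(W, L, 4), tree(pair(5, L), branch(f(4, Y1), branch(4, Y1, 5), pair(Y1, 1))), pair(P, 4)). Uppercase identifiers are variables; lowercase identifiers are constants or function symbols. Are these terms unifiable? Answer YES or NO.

Decompose branch/3: branch(tree(pair(P, X), branch(4, P, X)), tree(S, S), X) ≐ branch(W, L, 4),  tree(Y2, S) ≐ tree(pair(5, L), branch(f(4, Y1), branch(4, Y1, 5), pair(Y1, 1))),  pair(pair(X, 4), Y1) ≐ pair(P, 4).
Decompose branch/3: tree(pair(P, X), branch(4, P, X)) ≐ W,  tree(S, S) ≐ L,  X ≐ 4.
Bind W := tree(pair(P, X), branch(4, P, X)); no other remaining equation mentions W.
Bind L := tree(S, S); substituting into the one remaining equation that mentions L gives: tree(Y2, S) ≐ tree(pair(5, tree(S, S)), branch(f(4, Y1), branch(4, Y1, 5), pair(Y1, 1))).
Bind X := 4; substituting into the one remaining equation that mentions X gives: pair(pair(4, 4), Y1) ≐ pair(P, 4). Substituting into the earlier binding gives W := tree(pair(P, 4), branch(4, P, 4)).
Decompose tree/2: Y2 ≐ pair(5, tree(S, S)),  S ≐ branch(f(4, Y1), branch(4, Y1, 5), pair(Y1, 1)).
Bind Y2 := pair(5, tree(S, S)); no other remaining equation mentions Y2.
Bind S := branch(f(4, Y1), branch(4, Y1, 5), pair(Y1, 1)); no other remaining equation mentions S. Substituting into the earlier bindings gives L := tree(branch(f(4, Y1), branch(4, Y1, 5), pair(Y1, 1)), branch(f(4, Y1), branch(4, Y1, 5), pair(Y1, 1))), Y2 := pair(5, tree(branch(f(4, Y1), branch(4, Y1, 5), pair(Y1, 1)), branch(f(4, Y1), branch(4, Y1, 5), pair(Y1, 1)))).
Decompose pair/2: pair(4, 4) ≐ P,  Y1 ≐ 4.
Bind P := pair(4, 4); no other remaining equation mentions P. Substituting into the earlier binding gives W := tree(pair(pair(4, 4), 4), branch(4, pair(4, 4), 4)).
Bind Y1 := 4. Substituting into the earlier bindings gives L := tree(branch(f(4, 4), branch(4, 4, 5), pair(4, 1)), branch(f(4, 4), branch(4, 4, 5), pair(4, 1))), Y2 := pair(5, tree(branch(f(4, 4), branch(4, 4, 5), pair(4, 1)), branch(f(4, 4), branch(4, 4, 5), pair(4, 1)))), S := branch(f(4, 4), branch(4, 4, 5), pair(4, 1)).
No equations remain and no clash or occurs-check failure arose, so a unifier exists.

YES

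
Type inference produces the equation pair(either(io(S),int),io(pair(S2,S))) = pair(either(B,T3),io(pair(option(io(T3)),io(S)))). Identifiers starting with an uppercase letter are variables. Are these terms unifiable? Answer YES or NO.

NO

Decompose pair/2: either(io(S),int) = either(B,T3),  io(pair(S2,S)) = io(pair(option(io(T3)),io(S))).
Decompose either/2: io(S) = B,  int = T3.
Bind B := io(S); no other remaining equation mentions B.
Bind T3 := int; substituting into the remaining equation gives: io(pair(S2,S)) = io(pair(option(io(int)),io(S))).
Decompose io/1: pair(S2,S) = pair(option(io(int)),io(S)).
Decompose pair/2: S2 = option(io(int)),  S = io(S).
Bind S2 := option(io(int)); no other remaining equation mentions S2.
Occurs check fails: S occurs in io(S); the equation S = io(S) has no finite solution.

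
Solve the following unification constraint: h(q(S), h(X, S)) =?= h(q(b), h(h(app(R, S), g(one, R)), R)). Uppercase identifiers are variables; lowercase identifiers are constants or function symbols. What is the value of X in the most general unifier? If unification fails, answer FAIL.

h(app(b, b), g(one, b))

Decompose h/2: q(S) =?= q(b),  h(X, S) =?= h(h(app(R, S), g(one, R)), R).
Decompose q/1: S =?= b.
Bind S := b; substituting into the remaining equation gives: h(X, b) =?= h(h(app(R, b), g(one, R)), R).
Decompose h/2: X =?= h(app(R, b), g(one, R)),  b =?= R.
Bind X := h(app(R, b), g(one, R)); no other remaining equation mentions X.
Bind R := b. Substituting into the earlier binding gives X := h(app(b, b), g(one, b)).
MGU = { S ↦ b, X ↦ h(app(b, b), g(one, b)), R ↦ b }, so X ↦ h(app(b, b), g(one, b)).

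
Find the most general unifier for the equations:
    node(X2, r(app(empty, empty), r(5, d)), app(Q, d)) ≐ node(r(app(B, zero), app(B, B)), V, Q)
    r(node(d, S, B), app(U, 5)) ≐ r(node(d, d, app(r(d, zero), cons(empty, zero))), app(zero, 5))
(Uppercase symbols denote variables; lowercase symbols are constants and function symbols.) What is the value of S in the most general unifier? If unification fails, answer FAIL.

Decompose node/3: X2 ≐ r(app(B, zero), app(B, B)),  r(app(empty, empty), r(5, d)) ≐ V,  app(Q, d) ≐ Q.
Bind X2 := r(app(B, zero), app(B, B)); no other remaining equation mentions X2.
Bind V := r(app(empty, empty), r(5, d)); no other remaining equation mentions V.
Occurs check fails: Q occurs in app(Q, d); the equation Q ≐ app(Q, d) has no finite solution.

FAIL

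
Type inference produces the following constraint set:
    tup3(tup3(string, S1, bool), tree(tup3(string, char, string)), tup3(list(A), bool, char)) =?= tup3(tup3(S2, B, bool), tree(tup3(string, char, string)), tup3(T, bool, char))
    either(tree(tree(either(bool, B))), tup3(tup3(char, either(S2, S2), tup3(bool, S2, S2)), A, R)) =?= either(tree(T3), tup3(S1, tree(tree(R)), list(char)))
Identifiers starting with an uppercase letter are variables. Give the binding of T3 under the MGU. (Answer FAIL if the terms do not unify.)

Decompose tup3/3: tup3(string, S1, bool) =?= tup3(S2, B, bool),  tree(tup3(string, char, string)) =?= tree(tup3(string, char, string)),  tup3(list(A), bool, char) =?= tup3(T, bool, char).
Decompose tup3/3: string =?= S2,  S1 =?= B,  bool =?= bool.
Bind S2 := string; substituting into the one remaining equation that mentions S2 gives: either(tree(tree(either(bool, B))), tup3(tup3(char, either(string, string), tup3(bool, string, string)), A, R)) =?= either(tree(T3), tup3(S1, tree(tree(R)), list(char))).
Bind S1 := B; substituting into the one remaining equation that mentions S1 gives: either(tree(tree(either(bool, B))), tup3(tup3(char, either(string, string), tup3(bool, string, string)), A, R)) =?= either(tree(T3), tup3(B, tree(tree(R)), list(char))).
Delete trivial equation bool =?= bool.
Delete trivial equation tree(tup3(string, char, string)) =?= tree(tup3(string, char, string)).
Decompose tup3/3: list(A) =?= T,  bool =?= bool,  char =?= char.
Bind T := list(A); no other remaining equation mentions T.
Delete trivial equation bool =?= bool.
Delete trivial equation char =?= char.
Decompose either/2: tree(tree(either(bool, B))) =?= tree(T3),  tup3(tup3(char, either(string, string), tup3(bool, string, string)), A, R) =?= tup3(B, tree(tree(R)), list(char)).
Decompose tree/1: tree(either(bool, B)) =?= T3.
Bind T3 := tree(either(bool, B)); no other remaining equation mentions T3.
Decompose tup3/3: tup3(char, either(string, string), tup3(bool, string, string)) =?= B,  A =?= tree(tree(R)),  R =?= list(char).
Bind B := tup3(char, either(string, string), tup3(bool, string, string)); no other remaining equation mentions B. Substituting into the earlier bindings gives S1 := tup3(char, either(string, string), tup3(bool, string, string)), T3 := tree(either(bool, tup3(char, either(string, string), tup3(bool, string, string)))).
Bind A := tree(tree(R)); no other remaining equation mentions A. Substituting into the earlier binding gives T := list(tree(tree(R))).
Bind R := list(char). Substituting into the earlier bindings gives T := list(tree(tree(list(char)))), A := tree(tree(list(char))).
MGU = { S2 -> string, S1 -> tup3(char, either(string, string), tup3(bool, string, string)), T -> list(tree(tree(list(char)))), T3 -> tree(either(bool, tup3(char, either(string, string), tup3(bool, string, string)))), B -> tup3(char, either(string, string), tup3(bool, string, string)), A -> tree(tree(list(char))), R -> list(char) }, so T3 -> tree(either(bool, tup3(char, either(string, string), tup3(bool, string, string)))).

tree(either(bool, tup3(char, either(string, string), tup3(bool, string, string))))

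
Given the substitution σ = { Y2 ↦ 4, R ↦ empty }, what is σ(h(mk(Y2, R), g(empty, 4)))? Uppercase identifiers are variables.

h(mk(4, empty), g(empty, 4))

Replace each occurrence of Y2 with 4.
Replace each occurrence of R with empty.
Result: h(mk(4, empty), g(empty, 4)).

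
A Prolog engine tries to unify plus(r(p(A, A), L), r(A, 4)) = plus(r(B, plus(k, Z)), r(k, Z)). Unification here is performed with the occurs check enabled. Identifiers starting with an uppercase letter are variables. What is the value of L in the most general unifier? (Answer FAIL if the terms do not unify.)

plus(k, 4)

Decompose plus/2: r(p(A, A), L) = r(B, plus(k, Z)),  r(A, 4) = r(k, Z).
Decompose r/2: p(A, A) = B,  L = plus(k, Z).
Bind B := p(A, A); no other remaining equation mentions B.
Bind L := plus(k, Z); no other remaining equation mentions L.
Decompose r/2: A = k,  4 = Z.
Bind A := k; no other remaining equation mentions A. Substituting into the earlier binding gives B := p(k, k).
Bind Z := 4. Substituting into the earlier binding gives L := plus(k, 4).
MGU = { B -> p(k, k), L -> plus(k, 4), A -> k, Z -> 4 }, so L -> plus(k, 4).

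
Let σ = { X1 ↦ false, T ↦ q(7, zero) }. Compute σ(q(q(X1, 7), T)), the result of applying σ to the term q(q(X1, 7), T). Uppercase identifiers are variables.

q(q(false, 7), q(7, zero))

Replace each occurrence of X1 with false.
Replace each occurrence of T with q(7, zero).
Result: q(q(false, 7), q(7, zero)).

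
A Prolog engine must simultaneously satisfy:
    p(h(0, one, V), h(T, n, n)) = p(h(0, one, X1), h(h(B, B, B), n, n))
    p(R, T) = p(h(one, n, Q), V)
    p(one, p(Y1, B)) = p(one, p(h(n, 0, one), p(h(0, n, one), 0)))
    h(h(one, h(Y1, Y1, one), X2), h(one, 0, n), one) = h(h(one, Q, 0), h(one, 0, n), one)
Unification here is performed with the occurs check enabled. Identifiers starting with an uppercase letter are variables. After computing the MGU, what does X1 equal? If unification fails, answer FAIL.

h(p(h(0, n, one), 0), p(h(0, n, one), 0), p(h(0, n, one), 0))

Decompose p/2: h(0, one, V) = h(0, one, X1),  h(T, n, n) = h(h(B, B, B), n, n).
Decompose h/3: 0 = 0,  one = one,  V = X1.
Delete trivial equation 0 = 0.
Delete trivial equation one = one.
Bind V := X1; substituting into the one remaining equation that mentions V gives: p(R, T) = p(h(one, n, Q), X1).
Decompose h/3: T = h(B, B, B),  n = n,  n = n.
Bind T := h(B, B, B); substituting into the one remaining equation that mentions T gives: p(R, h(B, B, B)) = p(h(one, n, Q), X1).
Delete trivial equation n = n.
Delete trivial equation n = n.
Decompose p/2: R = h(one, n, Q),  h(B, B, B) = X1.
Bind R := h(one, n, Q); no other remaining equation mentions R.
Bind X1 := h(B, B, B); no other remaining equation mentions X1. Substituting into the earlier binding gives V := h(B, B, B).
Decompose p/2: one = one,  p(Y1, B) = p(h(n, 0, one), p(h(0, n, one), 0)).
Delete trivial equation one = one.
Decompose p/2: Y1 = h(n, 0, one),  B = p(h(0, n, one), 0).
Bind Y1 := h(n, 0, one); substituting into the one remaining equation that mentions Y1 gives: h(h(one, h(h(n, 0, one), h(n, 0, one), one), X2), h(one, 0, n), one) = h(h(one, Q, 0), h(one, 0, n), one).
Bind B := p(h(0, n, one), 0); no other remaining equation mentions B. Substituting into the earlier bindings gives V := h(p(h(0, n, one), 0), p(h(0, n, one), 0), p(h(0, n, one), 0)), T := h(p(h(0, n, one), 0), p(h(0, n, one), 0), p(h(0, n, one), 0)), X1 := h(p(h(0, n, one), 0), p(h(0, n, one), 0), p(h(0, n, one), 0)).
Decompose h/3: h(one, h(h(n, 0, one), h(n, 0, one), one), X2) = h(one, Q, 0),  h(one, 0, n) = h(one, 0, n),  one = one.
Decompose h/3: one = one,  h(h(n, 0, one), h(n, 0, one), one) = Q,  X2 = 0.
Delete trivial equation one = one.
Bind Q := h(h(n, 0, one), h(n, 0, one), one); no other remaining equation mentions Q. Substituting into the earlier binding gives R := h(one, n, h(h(n, 0, one), h(n, 0, one), one)).
Bind X2 := 0; no other remaining equation mentions X2.
Delete trivial equation h(one, 0, n) = h(one, 0, n).
Delete trivial equation one = one.
MGU = { V = h(p(h(0, n, one), 0), p(h(0, n, one), 0), p(h(0, n, one), 0)), T = h(p(h(0, n, one), 0), p(h(0, n, one), 0), p(h(0, n, one), 0)), R = h(one, n, h(h(n, 0, one), h(n, 0, one), one)), X1 = h(p(h(0, n, one), 0), p(h(0, n, one), 0), p(h(0, n, one), 0)), Y1 = h(n, 0, one), B = p(h(0, n, one), 0), Q = h(h(n, 0, one), h(n, 0, one), one), X2 = 0 }, so X1 = h(p(h(0, n, one), 0), p(h(0, n, one), 0), p(h(0, n, one), 0)).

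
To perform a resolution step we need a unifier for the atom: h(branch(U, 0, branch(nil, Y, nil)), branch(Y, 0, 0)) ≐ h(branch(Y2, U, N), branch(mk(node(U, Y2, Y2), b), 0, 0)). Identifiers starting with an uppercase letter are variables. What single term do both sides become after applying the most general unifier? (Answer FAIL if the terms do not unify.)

Decompose h/2: branch(U, 0, branch(nil, Y, nil)) ≐ branch(Y2, U, N),  branch(Y, 0, 0) ≐ branch(mk(node(U, Y2, Y2), b), 0, 0).
Decompose branch/3: U ≐ Y2,  0 ≐ U,  branch(nil, Y, nil) ≐ N.
Bind U := Y2; substituting into the 2 remaining equations that mention U gives: 0 ≐ Y2,  branch(Y, 0, 0) ≐ branch(mk(node(Y2, Y2, Y2), b), 0, 0).
Bind Y2 := 0; substituting into the one remaining equation that mentions Y2 gives: branch(Y, 0, 0) ≐ branch(mk(node(0, 0, 0), b), 0, 0). Substituting into the earlier binding gives U := 0.
Bind N := branch(nil, Y, nil); no other remaining equation mentions N.
Decompose branch/3: Y ≐ mk(node(0, 0, 0), b),  0 ≐ 0,  0 ≐ 0.
Bind Y := mk(node(0, 0, 0), b); no other remaining equation mentions Y. Substituting into the earlier binding gives N := branch(nil, mk(node(0, 0, 0), b), nil).
Delete trivial equation 0 ≐ 0.
Delete trivial equation 0 ≐ 0.
Applying the MGU to either side gives h(branch(0, 0, branch(nil, mk(node(0, 0, 0), b), nil)), branch(mk(node(0, 0, 0), b), 0, 0)).

h(branch(0, 0, branch(nil, mk(node(0, 0, 0), b), nil)), branch(mk(node(0, 0, 0), b), 0, 0))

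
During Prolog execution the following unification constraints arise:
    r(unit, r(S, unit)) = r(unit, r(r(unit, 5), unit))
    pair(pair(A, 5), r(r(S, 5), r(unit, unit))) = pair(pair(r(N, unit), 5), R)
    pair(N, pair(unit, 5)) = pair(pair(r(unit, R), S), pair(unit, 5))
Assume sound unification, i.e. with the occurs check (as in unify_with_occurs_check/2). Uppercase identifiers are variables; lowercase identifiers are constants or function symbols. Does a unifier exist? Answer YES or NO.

Decompose r/2: unit = unit,  r(S, unit) = r(r(unit, 5), unit).
Delete trivial equation unit = unit.
Decompose r/2: S = r(unit, 5),  unit = unit.
Bind S := r(unit, 5); substituting into the 2 remaining equations that mention S gives: pair(pair(A, 5), r(r(r(unit, 5), 5), r(unit, unit))) = pair(pair(r(N, unit), 5), R),  pair(N, pair(unit, 5)) = pair(pair(r(unit, R), r(unit, 5)), pair(unit, 5)).
Delete trivial equation unit = unit.
Decompose pair/2: pair(A, 5) = pair(r(N, unit), 5),  r(r(r(unit, 5), 5), r(unit, unit)) = R.
Decompose pair/2: A = r(N, unit),  5 = 5.
Bind A := r(N, unit); no other remaining equation mentions A.
Delete trivial equation 5 = 5.
Bind R := r(r(r(unit, 5), 5), r(unit, unit)); substituting into the remaining equation gives: pair(N, pair(unit, 5)) = pair(pair(r(unit, r(r(r(unit, 5), 5), r(unit, unit))), r(unit, 5)), pair(unit, 5)).
Decompose pair/2: N = pair(r(unit, r(r(r(unit, 5), 5), r(unit, unit))), r(unit, 5)),  pair(unit, 5) = pair(unit, 5).
Bind N := pair(r(unit, r(r(r(unit, 5), 5), r(unit, unit))), r(unit, 5)); no other remaining equation mentions N. Substituting into the earlier binding gives A := r(pair(r(unit, r(r(r(unit, 5), 5), r(unit, unit))), r(unit, 5)), unit).
Delete trivial equation pair(unit, 5) = pair(unit, 5).
No equations remain and no clash or occurs-check failure arose, so a unifier exists.

YES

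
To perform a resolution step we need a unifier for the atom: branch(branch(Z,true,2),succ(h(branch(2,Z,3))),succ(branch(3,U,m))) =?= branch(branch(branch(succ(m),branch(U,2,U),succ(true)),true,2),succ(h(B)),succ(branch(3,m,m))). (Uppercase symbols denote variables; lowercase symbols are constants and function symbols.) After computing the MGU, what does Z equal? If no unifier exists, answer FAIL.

Decompose branch/3: branch(Z,true,2) =?= branch(branch(succ(m),branch(U,2,U),succ(true)),true,2),  succ(h(branch(2,Z,3))) =?= succ(h(B)),  succ(branch(3,U,m)) =?= succ(branch(3,m,m)).
Decompose branch/3: Z =?= branch(succ(m),branch(U,2,U),succ(true)),  true =?= true,  2 =?= 2.
Bind Z := branch(succ(m),branch(U,2,U),succ(true)); substituting into the one remaining equation that mentions Z gives: succ(h(branch(2,branch(succ(m),branch(U,2,U),succ(true)),3))) =?= succ(h(B)).
Delete trivial equation true =?= true.
Delete trivial equation 2 =?= 2.
Decompose succ/1: h(branch(2,branch(succ(m),branch(U,2,U),succ(true)),3)) =?= h(B).
Decompose h/1: branch(2,branch(succ(m),branch(U,2,U),succ(true)),3) =?= B.
Bind B := branch(2,branch(succ(m),branch(U,2,U),succ(true)),3); no other remaining equation mentions B.
Decompose succ/1: branch(3,U,m) =?= branch(3,m,m).
Decompose branch/3: 3 =?= 3,  U =?= m,  m =?= m.
Delete trivial equation 3 =?= 3.
Bind U := m; no other remaining equation mentions U. Substituting into the earlier bindings gives Z := branch(succ(m),branch(m,2,m),succ(true)), B := branch(2,branch(succ(m),branch(m,2,m),succ(true)),3).
Delete trivial equation m =?= m.
MGU = { Z ↦ branch(succ(m),branch(m,2,m),succ(true)), B ↦ branch(2,branch(succ(m),branch(m,2,m),succ(true)),3), U ↦ m }, so Z ↦ branch(succ(m),branch(m,2,m),succ(true)).

branch(succ(m),branch(m,2,m),succ(true))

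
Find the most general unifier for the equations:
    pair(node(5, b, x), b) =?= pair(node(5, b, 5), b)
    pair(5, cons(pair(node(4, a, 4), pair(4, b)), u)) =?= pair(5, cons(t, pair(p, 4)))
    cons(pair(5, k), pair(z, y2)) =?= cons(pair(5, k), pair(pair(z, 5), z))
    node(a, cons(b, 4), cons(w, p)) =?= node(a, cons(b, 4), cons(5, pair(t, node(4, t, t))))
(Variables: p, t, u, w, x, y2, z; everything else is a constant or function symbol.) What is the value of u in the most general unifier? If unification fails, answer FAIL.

FAIL

Decompose pair/2: node(5, b, x) =?= node(5, b, 5),  b =?= b.
Decompose node/3: 5 =?= 5,  b =?= b,  x =?= 5.
Delete trivial equation 5 =?= 5.
Delete trivial equation b =?= b.
Bind x := 5; no other remaining equation mentions x.
Delete trivial equation b =?= b.
Decompose pair/2: 5 =?= 5,  cons(pair(node(4, a, 4), pair(4, b)), u) =?= cons(t, pair(p, 4)).
Delete trivial equation 5 =?= 5.
Decompose cons/2: pair(node(4, a, 4), pair(4, b)) =?= t,  u =?= pair(p, 4).
Bind t := pair(node(4, a, 4), pair(4, b)); substituting into the one remaining equation that mentions t gives: node(a, cons(b, 4), cons(w, p)) =?= node(a, cons(b, 4), cons(5, pair(pair(node(4, a, 4), pair(4, b)), node(4, pair(node(4, a, 4), pair(4, b)), pair(node(4, a, 4), pair(4, b)))))).
Bind u := pair(p, 4); no other remaining equation mentions u.
Decompose cons/2: pair(5, k) =?= pair(5, k),  pair(z, y2) =?= pair(pair(z, 5), z).
Delete trivial equation pair(5, k) =?= pair(5, k).
Decompose pair/2: z =?= pair(z, 5),  y2 =?= z.
Occurs check fails: z occurs in pair(z, 5); the equation z =?= pair(z, 5) has no finite solution.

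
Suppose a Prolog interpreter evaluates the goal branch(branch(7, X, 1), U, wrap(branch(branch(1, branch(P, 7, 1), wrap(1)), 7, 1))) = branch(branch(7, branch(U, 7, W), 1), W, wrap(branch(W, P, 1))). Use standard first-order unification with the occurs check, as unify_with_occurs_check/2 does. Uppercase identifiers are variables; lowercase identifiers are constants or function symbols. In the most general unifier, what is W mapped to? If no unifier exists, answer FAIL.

branch(1, branch(7, 7, 1), wrap(1))

Decompose branch/3: branch(7, X, 1) = branch(7, branch(U, 7, W), 1),  U = W,  wrap(branch(branch(1, branch(P, 7, 1), wrap(1)), 7, 1)) = wrap(branch(W, P, 1)).
Decompose branch/3: 7 = 7,  X = branch(U, 7, W),  1 = 1.
Delete trivial equation 7 = 7.
Bind X := branch(U, 7, W); no other remaining equation mentions X.
Delete trivial equation 1 = 1.
Bind U := W; no other remaining equation mentions U. Substituting into the earlier binding gives X := branch(W, 7, W).
Decompose wrap/1: branch(branch(1, branch(P, 7, 1), wrap(1)), 7, 1) = branch(W, P, 1).
Decompose branch/3: branch(1, branch(P, 7, 1), wrap(1)) = W,  7 = P,  1 = 1.
Bind W := branch(1, branch(P, 7, 1), wrap(1)); no other remaining equation mentions W. Substituting into the earlier bindings gives X := branch(branch(1, branch(P, 7, 1), wrap(1)), 7, branch(1, branch(P, 7, 1), wrap(1))), U := branch(1, branch(P, 7, 1), wrap(1)).
Bind P := 7; no other remaining equation mentions P. Substituting into the earlier bindings gives X := branch(branch(1, branch(7, 7, 1), wrap(1)), 7, branch(1, branch(7, 7, 1), wrap(1))), U := branch(1, branch(7, 7, 1), wrap(1)), W := branch(1, branch(7, 7, 1), wrap(1)).
Delete trivial equation 1 = 1.
MGU = { X ↦ branch(branch(1, branch(7, 7, 1), wrap(1)), 7, branch(1, branch(7, 7, 1), wrap(1))), U ↦ branch(1, branch(7, 7, 1), wrap(1)), W ↦ branch(1, branch(7, 7, 1), wrap(1)), P ↦ 7 }, so W ↦ branch(1, branch(7, 7, 1), wrap(1)).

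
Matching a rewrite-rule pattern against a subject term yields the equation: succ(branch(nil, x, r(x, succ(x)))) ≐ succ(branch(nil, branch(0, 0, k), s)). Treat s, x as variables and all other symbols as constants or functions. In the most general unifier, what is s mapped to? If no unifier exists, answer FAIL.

Decompose succ/1: branch(nil, x, r(x, succ(x))) ≐ branch(nil, branch(0, 0, k), s).
Decompose branch/3: nil ≐ nil,  x ≐ branch(0, 0, k),  r(x, succ(x)) ≐ s.
Delete trivial equation nil ≐ nil.
Bind x := branch(0, 0, k); substituting into the remaining equation gives: r(branch(0, 0, k), succ(branch(0, 0, k))) ≐ s.
Bind s := r(branch(0, 0, k), succ(branch(0, 0, k))).
MGU = { x := branch(0, 0, k), s := r(branch(0, 0, k), succ(branch(0, 0, k))) }, so s := r(branch(0, 0, k), succ(branch(0, 0, k))).

r(branch(0, 0, k), succ(branch(0, 0, k)))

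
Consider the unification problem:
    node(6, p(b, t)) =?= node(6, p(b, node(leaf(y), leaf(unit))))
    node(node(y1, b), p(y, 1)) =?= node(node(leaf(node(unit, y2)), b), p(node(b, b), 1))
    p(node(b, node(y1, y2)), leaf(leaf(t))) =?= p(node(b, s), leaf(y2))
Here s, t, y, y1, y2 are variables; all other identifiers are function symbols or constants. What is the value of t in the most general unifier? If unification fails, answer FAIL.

node(leaf(node(b, b)), leaf(unit))

Decompose node/2: 6 =?= 6,  p(b, t) =?= p(b, node(leaf(y), leaf(unit))).
Delete trivial equation 6 =?= 6.
Decompose p/2: b =?= b,  t =?= node(leaf(y), leaf(unit)).
Delete trivial equation b =?= b.
Bind t := node(leaf(y), leaf(unit)); substituting into the one remaining equation that mentions t gives: p(node(b, node(y1, y2)), leaf(leaf(node(leaf(y), leaf(unit))))) =?= p(node(b, s), leaf(y2)).
Decompose node/2: node(y1, b) =?= node(leaf(node(unit, y2)), b),  p(y, 1) =?= p(node(b, b), 1).
Decompose node/2: y1 =?= leaf(node(unit, y2)),  b =?= b.
Bind y1 := leaf(node(unit, y2)); substituting into the one remaining equation that mentions y1 gives: p(node(b, node(leaf(node(unit, y2)), y2)), leaf(leaf(node(leaf(y), leaf(unit))))) =?= p(node(b, s), leaf(y2)).
Delete trivial equation b =?= b.
Decompose p/2: y =?= node(b, b),  1 =?= 1.
Bind y := node(b, b); substituting into the one remaining equation that mentions y gives: p(node(b, node(leaf(node(unit, y2)), y2)), leaf(leaf(node(leaf(node(b, b)), leaf(unit))))) =?= p(node(b, s), leaf(y2)). Substituting into the earlier binding gives t := node(leaf(node(b, b)), leaf(unit)).
Delete trivial equation 1 =?= 1.
Decompose p/2: node(b, node(leaf(node(unit, y2)), y2)) =?= node(b, s),  leaf(leaf(node(leaf(node(b, b)), leaf(unit)))) =?= leaf(y2).
Decompose node/2: b =?= b,  node(leaf(node(unit, y2)), y2) =?= s.
Delete trivial equation b =?= b.
Bind s := node(leaf(node(unit, y2)), y2); no other remaining equation mentions s.
Decompose leaf/1: leaf(node(leaf(node(b, b)), leaf(unit))) =?= y2.
Bind y2 := leaf(node(leaf(node(b, b)), leaf(unit))). Substituting into the earlier bindings gives y1 := leaf(node(unit, leaf(node(leaf(node(b, b)), leaf(unit))))), s := node(leaf(node(unit, leaf(node(leaf(node(b, b)), leaf(unit))))), leaf(node(leaf(node(b, b)), leaf(unit)))).
MGU = { t := node(leaf(node(b, b)), leaf(unit)), y1 := leaf(node(unit, leaf(node(leaf(node(b, b)), leaf(unit))))), y := node(b, b), s := node(leaf(node(unit, leaf(node(leaf(node(b, b)), leaf(unit))))), leaf(node(leaf(node(b, b)), leaf(unit)))), y2 := leaf(node(leaf(node(b, b)), leaf(unit))) }, so t := node(leaf(node(b, b)), leaf(unit)).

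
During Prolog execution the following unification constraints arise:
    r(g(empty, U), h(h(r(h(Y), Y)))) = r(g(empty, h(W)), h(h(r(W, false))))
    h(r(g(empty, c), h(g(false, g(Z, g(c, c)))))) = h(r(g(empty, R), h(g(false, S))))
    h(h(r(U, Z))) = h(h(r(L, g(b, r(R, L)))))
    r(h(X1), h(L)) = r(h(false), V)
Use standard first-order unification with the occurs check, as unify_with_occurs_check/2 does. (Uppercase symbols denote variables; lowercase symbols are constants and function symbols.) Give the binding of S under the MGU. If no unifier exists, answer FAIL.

Decompose r/2: g(empty, U) = g(empty, h(W)),  h(h(r(h(Y), Y))) = h(h(r(W, false))).
Decompose g/2: empty = empty,  U = h(W).
Delete trivial equation empty = empty.
Bind U := h(W); substituting into the one remaining equation that mentions U gives: h(h(r(h(W), Z))) = h(h(r(L, g(b, r(R, L))))).
Decompose h/1: h(r(h(Y), Y)) = h(r(W, false)).
Decompose h/1: r(h(Y), Y) = r(W, false).
Decompose r/2: h(Y) = W,  Y = false.
Bind W := h(Y); substituting into the one remaining equation that mentions W gives: h(h(r(h(h(Y)), Z))) = h(h(r(L, g(b, r(R, L))))). Substituting into the earlier binding gives U := h(h(Y)).
Bind Y := false; substituting into the one remaining equation that mentions Y gives: h(h(r(h(h(false)), Z))) = h(h(r(L, g(b, r(R, L))))). Substituting into the earlier bindings gives U := h(h(false)), W := h(false).
Decompose h/1: r(g(empty, c), h(g(false, g(Z, g(c, c))))) = r(g(empty, R), h(g(false, S))).
Decompose r/2: g(empty, c) = g(empty, R),  h(g(false, g(Z, g(c, c)))) = h(g(false, S)).
Decompose g/2: empty = empty,  c = R.
Delete trivial equation empty = empty.
Bind R := c; substituting into the one remaining equation that mentions R gives: h(h(r(h(h(false)), Z))) = h(h(r(L, g(b, r(c, L))))).
Decompose h/1: g(false, g(Z, g(c, c))) = g(false, S).
Decompose g/2: false = false,  g(Z, g(c, c)) = S.
Delete trivial equation false = false.
Bind S := g(Z, g(c, c)); no other remaining equation mentions S.
Decompose h/1: h(r(h(h(false)), Z)) = h(r(L, g(b, r(c, L)))).
Decompose h/1: r(h(h(false)), Z) = r(L, g(b, r(c, L))).
Decompose r/2: h(h(false)) = L,  Z = g(b, r(c, L)).
Bind L := h(h(false)); substituting into the remaining equations gives: Z = g(b, r(c, h(h(false)))),  r(h(X1), h(h(h(false)))) = r(h(false), V).
Bind Z := g(b, r(c, h(h(false)))); no other remaining equation mentions Z. Substituting into the earlier binding gives S := g(g(b, r(c, h(h(false)))), g(c, c)).
Decompose r/2: h(X1) = h(false),  h(h(h(false))) = V.
Decompose h/1: X1 = false.
Bind X1 := false; no other remaining equation mentions X1.
Bind V := h(h(h(false))).
MGU = { U ↦ h(h(false)), W ↦ h(false), Y ↦ false, R ↦ c, S ↦ g(g(b, r(c, h(h(false)))), g(c, c)), L ↦ h(h(false)), Z ↦ g(b, r(c, h(h(false)))), X1 ↦ false, V ↦ h(h(h(false))) }, so S ↦ g(g(b, r(c, h(h(false)))), g(c, c)).

g(g(b, r(c, h(h(false)))), g(c, c))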